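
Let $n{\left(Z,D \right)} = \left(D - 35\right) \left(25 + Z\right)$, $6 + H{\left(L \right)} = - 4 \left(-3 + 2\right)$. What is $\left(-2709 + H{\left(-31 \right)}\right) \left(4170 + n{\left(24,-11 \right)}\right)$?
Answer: $-5194276$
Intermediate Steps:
$H{\left(L \right)} = -2$ ($H{\left(L \right)} = -6 - 4 \left(-3 + 2\right) = -6 - -4 = -6 + 4 = -2$)
$n{\left(Z,D \right)} = \left(-35 + D\right) \left(25 + Z\right)$
$\left(-2709 + H{\left(-31 \right)}\right) \left(4170 + n{\left(24,-11 \right)}\right) = \left(-2709 - 2\right) \left(4170 - 2254\right) = - 2711 \left(4170 - 2254\right) = \left(-2711\right) 1916 = -5194276$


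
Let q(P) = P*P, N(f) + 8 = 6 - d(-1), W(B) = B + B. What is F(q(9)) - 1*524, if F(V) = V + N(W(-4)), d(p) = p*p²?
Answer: -444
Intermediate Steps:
W(B) = 2*B
d(p) = p³
N(f) = -1 (N(f) = -8 + (6 - 1*(-1)³) = -8 + (6 - 1*(-1)) = -8 + (6 + 1) = -8 + 7 = -1)
q(P) = P²
F(V) = -1 + V (F(V) = V - 1 = -1 + V)
F(q(9)) - 1*524 = (-1 + 9²) - 1*524 = (-1 + 81) - 524 = 80 - 524 = -444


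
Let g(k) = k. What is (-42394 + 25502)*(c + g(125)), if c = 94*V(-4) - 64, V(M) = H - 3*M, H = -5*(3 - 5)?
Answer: -35963068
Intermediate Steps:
H = 10 (H = -5*(-2) = 10)
V(M) = 10 - 3*M
c = 2004 (c = 94*(10 - 3*(-4)) - 64 = 94*(10 + 12) - 64 = 94*22 - 64 = 2068 - 64 = 2004)
(-42394 + 25502)*(c + g(125)) = (-42394 + 25502)*(2004 + 125) = -16892*2129 = -35963068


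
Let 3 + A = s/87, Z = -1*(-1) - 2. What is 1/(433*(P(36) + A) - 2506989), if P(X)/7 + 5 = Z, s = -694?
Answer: -87/220103740 ≈ -3.9527e-7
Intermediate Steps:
Z = -1 (Z = 1 - 2 = -1)
P(X) = -42 (P(X) = -35 + 7*(-1) = -35 - 7 = -42)
A = -955/87 (A = -3 - 694/87 = -955/87 ≈ -10.977)
1/(433*(P(36) + A) - 2506989) = 1/(433*(-42 - 955/87) - 2506989) = 1/(433*(-4609/87) - 2506989) = 1/(-1995697/87 - 2506989) = 1/(-220103740/87) = -87/220103740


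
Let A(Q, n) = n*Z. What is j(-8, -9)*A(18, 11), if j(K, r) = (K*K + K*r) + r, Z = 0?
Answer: 0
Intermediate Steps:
j(K, r) = r + K² + K*r (j(K, r) = (K² + K*r) + r = r + K² + K*r)
A(Q, n) = 0 (A(Q, n) = n*0 = 0)
j(-8, -9)*A(18, 11) = (-9 + (-8)² - 8*(-9))*0 = (-9 + 64 + 72)*0 = 127*0 = 0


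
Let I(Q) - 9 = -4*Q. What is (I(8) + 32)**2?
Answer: 81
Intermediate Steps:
I(Q) = 9 - 4*Q
(I(8) + 32)**2 = ((9 - 4*8) + 32)**2 = ((9 - 32) + 32)**2 = (-23 + 32)**2 = 9**2 = 81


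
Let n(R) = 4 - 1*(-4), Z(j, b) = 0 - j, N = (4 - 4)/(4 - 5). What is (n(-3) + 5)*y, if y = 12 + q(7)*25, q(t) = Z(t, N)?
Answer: -2119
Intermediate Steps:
N = 0 (N = 0/(-1) = 0*(-1) = 0)
Z(j, b) = -j
q(t) = -t
n(R) = 8 (n(R) = 4 + 4 = 8)
y = -163 (y = 12 - 1*7*25 = 12 - 7*25 = 12 - 175 = -163)
(n(-3) + 5)*y = (8 + 5)*(-163) = 13*(-163) = -2119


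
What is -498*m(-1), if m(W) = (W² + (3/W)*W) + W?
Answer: -1494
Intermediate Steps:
m(W) = 3 + W + W² (m(W) = (W² + 3) + W = (3 + W²) + W = 3 + W + W²)
-498*m(-1) = -498*(3 - 1 + (-1)²) = -498*(3 - 1 + 1) = -498*3 = -1494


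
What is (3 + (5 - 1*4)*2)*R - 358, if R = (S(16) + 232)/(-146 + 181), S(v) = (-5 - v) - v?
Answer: -2311/7 ≈ -330.14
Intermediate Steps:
S(v) = -5 - 2*v
R = 39/7 (R = ((-5 - 2*16) + 232)/(-146 + 181) = ((-5 - 32) + 232)/35 = (-37 + 232)*(1/35) = 195*(1/35) = 39/7 ≈ 5.5714)
(3 + (5 - 1*4)*2)*R - 358 = (3 + (5 - 1*4)*2)*(39/7) - 358 = (3 + (5 - 4)*2)*(39/7) - 358 = (3 + 1*2)*(39/7) - 358 = (3 + 2)*(39/7) - 358 = 5*(39/7) - 358 = 195/7 - 358 = -2311/7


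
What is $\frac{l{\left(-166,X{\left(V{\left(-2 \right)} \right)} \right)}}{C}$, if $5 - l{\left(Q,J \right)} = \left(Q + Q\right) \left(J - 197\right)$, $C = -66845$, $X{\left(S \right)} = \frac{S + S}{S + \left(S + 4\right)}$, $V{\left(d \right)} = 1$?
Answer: $\frac{39173}{40107} \approx 0.97671$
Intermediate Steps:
$X{\left(S \right)} = \frac{2 S}{4 + 2 S}$ ($X{\left(S \right)} = \frac{2 S}{S + \left(4 + S\right)} = \frac{2 S}{4 + 2 S}$)
$l{\left(Q,J \right)} = 5 - 2 Q \left(-197 + J\right)$ ($l{\left(Q,J \right)} = 5 - \left(Q + Q\right) \left(J - 197\right) = 5 - 2 Q \left(-197 + J\right)$)
$\frac{l{\left(-166,X{\left(V{\left(-2 \right)} \right)} \right)}}{C} = \frac{5 + 394 \left(-166\right) - 2 \cdot 1 \frac{1}{2 + 1} \left(-166\right)}{-66845} = \left(5 - 65404 - 2 \cdot 1 \cdot \frac{1}{3} \left(-166\right)\right) \left(- \frac{1}{66845}\right) = \left(5 - 65404 - \frac{2}{3} \left(-166\right)\right) \left(- \frac{1}{66845}\right) = \left(5 - 65404 + \frac{332}{3}\right) \left(- \frac{1}{66845}\right) = \left(- \frac{195865}{3}\right) \left(- \frac{1}{66845}\right) = \frac{39173}{40107}$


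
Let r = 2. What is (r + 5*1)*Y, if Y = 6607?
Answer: 46249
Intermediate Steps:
(r + 5*1)*Y = (2 + 5*1)*6607 = (2 + 5)*6607 = 7*6607 = 46249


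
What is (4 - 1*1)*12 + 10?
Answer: 46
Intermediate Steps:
(4 - 1*1)*12 + 10 = (4 - 1)*12 + 10 = 3*12 + 10 = 36 + 10 = 46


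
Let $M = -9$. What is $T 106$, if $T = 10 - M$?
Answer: $2014$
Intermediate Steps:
$T = 19$ ($T = 10 - -9 = 10 + 9 = 19$)
$T 106 = 19 \cdot 106 = 2014$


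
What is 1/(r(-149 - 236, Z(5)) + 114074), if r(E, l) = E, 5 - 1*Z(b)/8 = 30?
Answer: 1/113689 ≈ 8.7959e-6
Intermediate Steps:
Z(b) = -200 (Z(b) = 40 - 8*30 = 40 - 240 = -200)
1/(r(-149 - 236, Z(5)) + 114074) = 1/((-149 - 236) + 114074) = 1/(-385 + 114074) = 1/113689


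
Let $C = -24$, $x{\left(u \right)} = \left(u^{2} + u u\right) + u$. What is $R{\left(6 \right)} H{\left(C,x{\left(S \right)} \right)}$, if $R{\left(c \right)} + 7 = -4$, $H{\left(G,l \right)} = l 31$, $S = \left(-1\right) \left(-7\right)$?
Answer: $-35805$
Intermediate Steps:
$S = 7$
$x{\left(u \right)} = u + 2 u^{2}$ ($x{\left(u \right)} = \left(u^{2} + u^{2}\right) + u = 2 u^{2} + u = u + 2 u^{2}$)
$H{\left(G,l \right)} = 31 l$
$R{\left(c \right)} = -11$ ($R{\left(c \right)} = -7 - 4 = -11$)
$R{\left(6 \right)} H{\left(C,x{\left(S \right)} \right)} = - 11 \cdot 31 \cdot 7 \left(1 + 2 \cdot 7\right) = - 11 \cdot 31 \cdot 7 \left(1 + 14\right) = - 11 \cdot 31 \cdot 7 \cdot 15 = - 11 \cdot 31 \cdot 105 = \left(-11\right) 3255 = -35805$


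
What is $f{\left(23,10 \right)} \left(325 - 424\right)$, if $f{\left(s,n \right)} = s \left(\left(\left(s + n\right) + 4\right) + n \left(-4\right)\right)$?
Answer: $6831$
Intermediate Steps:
$f{\left(s,n \right)} = s \left(4 + s - 3 n\right)$ ($f{\left(s,n \right)} = s \left(\left(\left(n + s\right) + 4\right) - 4 n\right) = s \left(\left(4 + n + s\right) - 4 n\right) = s \left(4 + s - 3 n\right)$)
$f{\left(23,10 \right)} \left(325 - 424\right) = 23 \left(4 + 23 - 30\right) \left(325 - 424\right) = 23 \left(-3\right) \left(-99\right) = \left(-69\right) \left(-99\right) = 6831$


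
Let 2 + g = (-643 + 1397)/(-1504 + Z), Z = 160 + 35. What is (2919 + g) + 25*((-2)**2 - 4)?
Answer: 3817599/1309 ≈ 2916.4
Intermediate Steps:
Z = 195
g = -3372/1309 (g = -2 + (-643 + 1397)/(-1504 + 195) = -2 + 754/(-1309) = -2 + 754*(-1/1309) = -2 - 754/1309 = -3372/1309 ≈ -2.5760)
(2919 + g) + 25*((-2)**2 - 4) = (2919 - 3372/1309) + 25*((-2)**2 - 4) = 3817599/1309 + 25*(4 - 4) = 3817599/1309 + 25*0 = 3817599/1309 + 0 = 3817599/1309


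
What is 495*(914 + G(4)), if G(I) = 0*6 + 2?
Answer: 453420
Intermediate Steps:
G(I) = 2 (G(I) = 0 + 2 = 2)
495*(914 + G(4)) = 495*(914 + 2) = 495*916 = 453420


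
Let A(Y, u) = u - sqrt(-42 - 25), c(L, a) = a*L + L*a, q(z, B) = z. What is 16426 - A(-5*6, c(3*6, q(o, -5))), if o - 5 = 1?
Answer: 16210 + I*sqrt(67) ≈ 16210.0 + 8.1853*I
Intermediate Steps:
o = 6 (o = 5 + 1 = 6)
c(L, a) = 2*L*a (c(L, a) = L*a + L*a = 2*L*a)
A(Y, u) = u - I*sqrt(67) (A(Y, u) = u - sqrt(-67) = u - I*sqrt(67))
16426 - A(-5*6, c(3*6, q(o, -5))) = 16426 - (2*(3*6)*6 - I*sqrt(67)) = 16426 - (2*18*6 - I*sqrt(67)) = 16426 - (216 - I*sqrt(67)) = 16426 + (-216 + I*sqrt(67)) = 16210 + I*sqrt(67)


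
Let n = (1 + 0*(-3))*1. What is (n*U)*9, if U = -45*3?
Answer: -1215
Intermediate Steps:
U = -135
n = 1 (n = (1 + 0)*1 = 1*1 = 1)
(n*U)*9 = (1*(-135))*9 = -135*9 = -1215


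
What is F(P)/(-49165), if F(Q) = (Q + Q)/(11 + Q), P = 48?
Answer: -96/2900735 ≈ -3.3095e-5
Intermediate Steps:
F(Q) = 2*Q/(11 + Q) (F(Q) = (2*Q)/(11 + Q) = 2*Q/(11 + Q))
F(P)/(-49165) = (2*48/(11 + 48))/(-49165) = (2*48/59)*(-1/49165) = (2*48*(1/59))*(-1/49165) = (96/59)*(-1/49165) = -96/2900735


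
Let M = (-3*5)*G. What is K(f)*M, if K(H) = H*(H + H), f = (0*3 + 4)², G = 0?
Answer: 0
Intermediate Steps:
f = 16 (f = (0 + 4)² = 4² = 16)
K(H) = 2*H² (K(H) = H*(2*H) = 2*H²)
M = 0 (M = -3*5*0 = -15*0 = 0)
K(f)*M = (2*16²)*0 = (2*256)*0 = 512*0 = 0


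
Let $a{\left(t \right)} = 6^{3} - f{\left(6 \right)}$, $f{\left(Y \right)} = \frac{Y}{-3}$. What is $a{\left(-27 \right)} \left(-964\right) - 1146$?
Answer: $-211298$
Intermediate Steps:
$f{\left(Y \right)} = - \frac{Y}{3}$ ($f{\left(Y \right)} = Y \left(- \frac{1}{3}\right) = - \frac{Y}{3}$)
$a{\left(t \right)} = 218$ ($a{\left(t \right)} = 6^{3} - \left(- \frac{1}{3}\right) 6 = 216 - -2 = 216 + 2 = 218$)
$a{\left(-27 \right)} \left(-964\right) - 1146 = 218 \left(-964\right) - 1146 = -210152 - 1146 = -211298$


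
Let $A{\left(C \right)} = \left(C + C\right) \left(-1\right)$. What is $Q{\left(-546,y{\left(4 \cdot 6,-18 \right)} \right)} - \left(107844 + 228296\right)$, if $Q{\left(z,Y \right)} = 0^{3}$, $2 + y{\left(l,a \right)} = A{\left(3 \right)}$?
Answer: $-336140$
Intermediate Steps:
$A{\left(C \right)} = - 2 C$ ($A{\left(C \right)} = 2 C \left(-1\right) = - 2 C$)
$y{\left(l,a \right)} = -8$ ($y{\left(l,a \right)} = -2 - 6 = -8$)
$Q{\left(z,Y \right)} = 0$
$Q{\left(-546,y{\left(4 \cdot 6,-18 \right)} \right)} - \left(107844 + 228296\right) = 0 - \left(107844 + 228296\right) = 0 - 336140 = -336140$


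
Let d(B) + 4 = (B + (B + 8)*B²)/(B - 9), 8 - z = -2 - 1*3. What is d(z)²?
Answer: 3143529/4 ≈ 7.8588e+5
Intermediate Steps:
z = 13 (z = 8 - (-2 - 1*3) = 8 - (-2 - 3) = 8 - 1*(-5) = 8 + 5 = 13)
d(B) = -4 + (B + B²*(8 + B))/(-9 + B) (d(B) = -4 + (B + (B + 8)*B²)/(B - 9) = -4 + (B + (8 + B)*B²)/(-9 + B) = -4 + (B + B²*(8 + B))/(-9 + B))
d(z)² = ((36 + 13³ - 3*13 + 8*13²)/(-9 + 13))² = ((36 + 2197 - 39 + 8*169)/4)² = ((36 + 2197 - 39 + 1352)/4)² = ((¼)*3546)² = (1773/2)² = 3143529/4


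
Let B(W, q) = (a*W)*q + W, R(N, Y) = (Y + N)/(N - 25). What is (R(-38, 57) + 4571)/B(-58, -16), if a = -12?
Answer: -143977/352611 ≈ -0.40832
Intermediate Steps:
R(N, Y) = (N + Y)/(-25 + N)
B(W, q) = W - 12*W*q (B(W, q) = (-12*W)*q + W = -12*W*q + W = W - 12*W*q)
(R(-38, 57) + 4571)/B(-58, -16) = ((-38 + 57)/(-25 - 38) + 4571)/((-58*(1 - 12*(-16)))) = (19/(-63) + 4571)/((-58*(1 + 192))) = (-1/63*19 + 4571)/((-58*193)) = (-19/63 + 4571)/(-11194) = (287954/63)*(-1/11194) = -143977/352611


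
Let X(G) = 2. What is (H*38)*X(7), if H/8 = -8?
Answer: -4864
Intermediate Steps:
H = -64 (H = 8*(-8) = -64)
(H*38)*X(7) = -64*38*2 = -2432*2 = -4864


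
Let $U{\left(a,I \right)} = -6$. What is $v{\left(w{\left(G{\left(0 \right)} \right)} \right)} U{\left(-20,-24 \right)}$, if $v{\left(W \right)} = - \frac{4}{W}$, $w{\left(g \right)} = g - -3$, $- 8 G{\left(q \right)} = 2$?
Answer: $\frac{96}{11} \approx 8.7273$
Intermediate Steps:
$G{\left(q \right)} = - \frac{1}{4}$ ($G{\left(q \right)} = \left(- \frac{1}{8}\right) 2 = - \frac{1}{4}$)
$w{\left(g \right)} = 3 + g$ ($w{\left(g \right)} = g + 3 = 3 + g$)
$v{\left(w{\left(G{\left(0 \right)} \right)} \right)} U{\left(-20,-24 \right)} = - \frac{4}{3 - \frac{1}{4}} \left(-6\right) = - \frac{4}{\frac{11}{4}} \left(-6\right) = \left(-4\right) \frac{4}{11} \left(-6\right) = \left(- \frac{16}{11}\right) \left(-6\right) = \frac{96}{11}$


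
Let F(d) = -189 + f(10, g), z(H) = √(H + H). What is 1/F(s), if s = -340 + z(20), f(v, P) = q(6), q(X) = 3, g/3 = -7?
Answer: -1/186 ≈ -0.0053763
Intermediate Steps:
g = -21 (g = 3*(-7) = -21)
f(v, P) = 3
z(H) = √2*√H (z(H) = √(2*H) = √2*√H)
s = -340 + 2*√10 (s = -340 + √2*√20 = -340 + √2*(2*√5) = -340 + 2*√10 ≈ -333.68)
F(d) = -186 (F(d) = -189 + 3 = -186)
1/F(s) = 1/(-186) = -1/186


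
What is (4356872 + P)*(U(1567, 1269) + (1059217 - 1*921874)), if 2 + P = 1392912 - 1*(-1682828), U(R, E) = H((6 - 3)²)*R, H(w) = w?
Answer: 1125639054060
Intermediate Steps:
U(R, E) = 9*R (U(R, E) = (6 - 3)²*R = 3²*R = 9*R)
P = 3075738 (P = -2 + (1392912 - 1*(-1682828)) = -2 + (1392912 + 1682828) = -2 + 3075740 = 3075738)
(4356872 + P)*(U(1567, 1269) + (1059217 - 1*921874)) = (4356872 + 3075738)*(9*1567 + (1059217 - 1*921874)) = 7432610*(14103 + (1059217 - 921874)) = 7432610*(14103 + 137343) = 7432610*151446 = 1125639054060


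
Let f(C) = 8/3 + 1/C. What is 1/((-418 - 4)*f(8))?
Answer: -12/14137 ≈ -0.00084884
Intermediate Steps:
f(C) = 8/3 + 1/C (f(C) = 8*(1/3) + 1/C = 8/3 + 1/C)
1/((-418 - 4)*f(8)) = 1/((-418 - 4)*(8/3 + 1/8)) = 1/(-422*(8/3 + 1/8)) = 1/(-422*67/24) = 1/(-14137/12) = -12/14137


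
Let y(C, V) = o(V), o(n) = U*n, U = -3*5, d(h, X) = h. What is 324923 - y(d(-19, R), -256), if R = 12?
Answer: 321083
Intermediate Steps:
U = -15
o(n) = -15*n
y(C, V) = -15*V
324923 - y(d(-19, R), -256) = 324923 - (-15)*(-256) = 324923 - 1*3840 = 324923 - 3840 = 321083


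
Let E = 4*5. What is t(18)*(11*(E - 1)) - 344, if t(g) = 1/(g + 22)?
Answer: -13551/40 ≈ -338.77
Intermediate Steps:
E = 20
t(g) = 1/(22 + g)
t(18)*(11*(E - 1)) - 344 = (11*(20 - 1))/(22 + 18) - 344 = (11*19)/40 - 344 = (1/40)*209 - 344 = 209/40 - 344 = -13551/40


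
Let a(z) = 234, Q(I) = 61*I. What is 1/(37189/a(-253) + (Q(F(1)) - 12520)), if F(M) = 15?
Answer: -234/2678381 ≈ -8.7366e-5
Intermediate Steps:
1/(37189/a(-253) + (Q(F(1)) - 12520)) = 1/(37189/234 + (61*15 - 12520)) = 1/(37189*(1/234) + (915 - 12520)) = 1/(37189/234 - 11605) = 1/(-2678381/234) = -234/2678381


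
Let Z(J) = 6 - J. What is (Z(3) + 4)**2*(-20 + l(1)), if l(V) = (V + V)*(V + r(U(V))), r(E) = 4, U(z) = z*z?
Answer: -490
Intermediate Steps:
U(z) = z**2
l(V) = 2*V*(4 + V) (l(V) = (V + V)*(V + 4) = (2*V)*(4 + V) = 2*V*(4 + V))
(Z(3) + 4)**2*(-20 + l(1)) = ((6 - 1*3) + 4)**2*(-20 + 2*1*(4 + 1)) = ((6 - 3) + 4)**2*(-20 + 2*1*5) = (3 + 4)**2*(-20 + 10) = 7**2*(-10) = 49*(-10) = -490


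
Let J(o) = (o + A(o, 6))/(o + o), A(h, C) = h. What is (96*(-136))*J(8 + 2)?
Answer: -13056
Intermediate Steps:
J(o) = 1 (J(o) = (o + o)/(o + o) = (2*o)/((2*o)) = (2*o)*(1/(2*o)) = 1)
(96*(-136))*J(8 + 2) = (96*(-136))*1 = -13056*1 = -13056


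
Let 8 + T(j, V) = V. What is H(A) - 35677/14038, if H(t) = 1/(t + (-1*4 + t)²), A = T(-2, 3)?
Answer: -1348707/533444 ≈ -2.5283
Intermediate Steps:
T(j, V) = -8 + V
A = -5 (A = -8 + 3 = -5)
H(t) = 1/(t + (-4 + t)²)
H(A) - 35677/14038 = 1/(-5 + (-4 - 5)²) - 35677/14038 = 1/(-5 + (-9)²) - 35677*1/14038 = 1/(-5 + 81) - 35677/14038 = 1/76 - 35677/14038 = -1348707/533444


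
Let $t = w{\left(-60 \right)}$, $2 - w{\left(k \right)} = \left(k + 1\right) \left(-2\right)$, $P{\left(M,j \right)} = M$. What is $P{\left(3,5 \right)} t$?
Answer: $-348$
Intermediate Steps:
$w{\left(k \right)} = 4 + 2 k$ ($w{\left(k \right)} = 2 - \left(k + 1\right) \left(-2\right) = 2 - \left(1 + k\right) \left(-2\right) = 2 - \left(-2 - 2 k\right) = 2 + \left(2 + 2 k\right) = 4 + 2 k$)
$t = -116$ ($t = 4 + 2 \left(-60\right) = 4 - 120 = -116$)
$P{\left(3,5 \right)} t = 3 \left(-116\right) = -348$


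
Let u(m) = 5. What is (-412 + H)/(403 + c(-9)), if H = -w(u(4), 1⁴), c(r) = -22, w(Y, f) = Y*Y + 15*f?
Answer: -452/381 ≈ -1.1864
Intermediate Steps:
w(Y, f) = Y² + 15*f
H = -40 (H = -(5² + 15*1⁴) = -(25 + 15*1) = -(25 + 15) = -1*40 = -40)
(-412 + H)/(403 + c(-9)) = (-412 - 40)/(403 - 22) = -452/381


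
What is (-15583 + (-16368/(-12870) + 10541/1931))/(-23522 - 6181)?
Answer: 5865166352/11184516135 ≈ 0.52440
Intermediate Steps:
(-15583 + (-16368/(-12870) + 10541/1931))/(-23522 - 6181) = (-15583 + (-16368*(-1/12870) + 10541*(1/1931)))/(-29703) = (-15583 + (248/195 + 10541/1931))*(-1/29703) = (-15583 + 2534383/376545)*(-1/29703) = -5865166352/376545*(-1/29703) = 5865166352/11184516135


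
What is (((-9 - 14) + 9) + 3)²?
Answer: 121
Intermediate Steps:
(((-9 - 14) + 9) + 3)² = ((-23 + 9) + 3)² = (-14 + 3)² = (-11)² = 121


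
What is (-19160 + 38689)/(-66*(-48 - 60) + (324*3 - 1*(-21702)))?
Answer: 19529/29802 ≈ 0.65529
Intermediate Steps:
(-19160 + 38689)/(-66*(-48 - 60) + (324*3 - 1*(-21702))) = 19529/(-66*(-108) + (972 + 21702)) = 19529/(7128 + 22674) = 19529/29802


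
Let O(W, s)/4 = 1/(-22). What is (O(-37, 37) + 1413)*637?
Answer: 9899617/11 ≈ 8.9997e+5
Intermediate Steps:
O(W, s) = -2/11 (O(W, s) = 4/(-22) = 4*(-1/22) = -2/11)
(O(-37, 37) + 1413)*637 = (-2/11 + 1413)*637 = (15541/11)*637 = 9899617/11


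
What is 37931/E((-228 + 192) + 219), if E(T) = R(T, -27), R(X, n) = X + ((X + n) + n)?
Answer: 37931/312 ≈ 121.57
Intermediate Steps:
R(X, n) = 2*X + 2*n (R(X, n) = X + (X + 2*n) = 2*X + 2*n)
E(T) = -54 + 2*T (E(T) = 2*T + 2*(-27) = 2*T - 54 = -54 + 2*T)
37931/E((-228 + 192) + 219) = 37931/(-54 + 2*((-228 + 192) + 219)) = 37931/(-54 + 2*(-36 + 219)) = 37931/(-54 + 2*183) = 37931/(-54 + 366) = 37931/312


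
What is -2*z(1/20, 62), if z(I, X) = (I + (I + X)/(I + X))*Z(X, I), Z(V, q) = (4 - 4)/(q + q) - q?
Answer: 21/200 ≈ 0.10500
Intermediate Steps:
Z(V, q) = -q (Z(V, q) = 0/((2*q)) - q = 0*(1/(2*q)) - q = 0 - q = -q)
z(I, X) = -I*(1 + I) (z(I, X) = (I + (I + X)/(I + X))*(-I) = (I + 1)*(-I) = (1 + I)*(-I) = -I*(1 + I))
-2*z(1/20, 62) = -(-2)*(1 + 1/20)/20 = -(-2)*21/(20*20) = -2*(-21/400) = 21/200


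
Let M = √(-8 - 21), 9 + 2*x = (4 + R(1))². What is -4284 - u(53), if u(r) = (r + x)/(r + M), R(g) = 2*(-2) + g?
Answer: 7*(-612*√29 + 32443*I)/(√29 - 53*I) ≈ -4284.9 + 0.092979*I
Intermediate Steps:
R(g) = -4 + g
x = -4 (x = -9/2 + (4 + (-4 + 1))²/2 = -9/2 + (4 - 3)²/2 = -9/2 + (½)*1² = -9/2 + (½)*1 = -9/2 + ½ = -4)
M = I*√29 (M = √(-29) = I*√29 ≈ 5.3852*I)
u(r) = (-4 + r)/(r + I*√29) (u(r) = (r - 4)/(r + I*√29) = (-4 + r)/(r + I*√29))
-4284 - u(53) = -4284 - (-4 + 53)/(53 + I*√29) = -4284 - 49/(53 + I*√29)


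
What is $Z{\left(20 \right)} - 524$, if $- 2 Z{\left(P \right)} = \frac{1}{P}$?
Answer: $- \frac{20961}{40} \approx -524.03$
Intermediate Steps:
$Z{\left(P \right)} = - \frac{1}{2 P}$
$Z{\left(20 \right)} - 524 = - \frac{1}{2 \cdot 20} - 524 = \left(- \frac{1}{2}\right) \frac{1}{20} - 524 = - \frac{1}{40} - 524 = - \frac{20961}{40}$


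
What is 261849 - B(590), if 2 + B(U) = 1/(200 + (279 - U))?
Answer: 29065462/111 ≈ 2.6185e+5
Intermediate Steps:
B(U) = -2 + 1/(479 - U) (B(U) = -2 + 1/(200 + (279 - U)) = -2 + 1/(479 - U))
261849 - B(590) = 261849 - (957 - 2*590)/(-479 + 590) = 261849 - (957 - 1180)/111 = 261849 - (-223)/111 = 261849 - 1*(-223/111) = 261849 + 223/111 = 29065462/111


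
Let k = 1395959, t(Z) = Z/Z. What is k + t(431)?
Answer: 1395960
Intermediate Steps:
t(Z) = 1
k + t(431) = 1395959 + 1 = 1395960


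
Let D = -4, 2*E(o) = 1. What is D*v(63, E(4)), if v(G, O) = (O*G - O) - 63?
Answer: 128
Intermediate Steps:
E(o) = ½ (E(o) = (½)*1 = ½)
v(G, O) = -63 - O + G*O (v(G, O) = (G*O - O) - 63 = (-O + G*O) - 63 = -63 - O + G*O)
D*v(63, E(4)) = -4*(-63 - 1*½ + 63*(½)) = -4*(-63 - ½ + 63/2) = -4*(-32) = 128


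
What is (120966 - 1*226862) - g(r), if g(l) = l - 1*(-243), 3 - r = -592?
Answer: -106734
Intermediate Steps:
r = 595 (r = 3 - 1*(-592) = 3 + 592 = 595)
g(l) = 243 + l (g(l) = l + 243 = 243 + l)
(120966 - 1*226862) - g(r) = (120966 - 1*226862) - (243 + 595) = (120966 - 226862) - 1*838 = -105896 - 838 = -106734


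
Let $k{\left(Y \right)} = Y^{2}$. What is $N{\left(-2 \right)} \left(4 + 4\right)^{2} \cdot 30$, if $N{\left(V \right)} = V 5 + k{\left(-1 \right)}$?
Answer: $-17280$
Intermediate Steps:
$N{\left(V \right)} = 1 + 5 V$ ($N{\left(V \right)} = V 5 + \left(-1\right)^{2} = 5 V + 1 = 1 + 5 V$)
$N{\left(-2 \right)} \left(4 + 4\right)^{2} \cdot 30 = \left(1 + 5 \left(-2\right)\right) \left(4 + 4\right)^{2} \cdot 30 = \left(1 - 10\right) 8^{2} \cdot 30 = \left(-9\right) 64 \cdot 30 = \left(-576\right) 30 = -17280$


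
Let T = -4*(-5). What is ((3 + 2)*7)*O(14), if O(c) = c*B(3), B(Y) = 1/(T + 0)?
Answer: 49/2 ≈ 24.500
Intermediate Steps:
T = 20
B(Y) = 1/20 (B(Y) = 1/(20 + 0) = 1/20)
O(c) = c/20 (O(c) = c*(1/20) = c/20)
((3 + 2)*7)*O(14) = ((3 + 2)*7)*((1/20)*14) = (5*7)*(7/10) = 35*(7/10) = 49/2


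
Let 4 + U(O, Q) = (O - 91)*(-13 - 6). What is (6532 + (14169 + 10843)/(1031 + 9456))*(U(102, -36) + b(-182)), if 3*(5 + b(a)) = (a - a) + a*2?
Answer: -23253188576/10487 ≈ -2.2173e+6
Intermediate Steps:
b(a) = -5 + 2*a/3 (b(a) = -5 + ((a - a) + a*2)/3 = -5 + (0 + 2*a)/3 = -5 + (2*a)/3 = -5 + 2*a/3)
U(O, Q) = 1725 - 19*O (U(O, Q) = -4 + (O - 91)*(-13 - 6) = -4 + (-91 + O)*(-19) = -4 + (1729 - 19*O) = 1725 - 19*O)
(6532 + (14169 + 10843)/(1031 + 9456))*(U(102, -36) + b(-182)) = (6532 + (14169 + 10843)/(1031 + 9456))*((1725 - 19*102) + (-5 + (2/3)*(-182))) = (6532 + 25012/10487)*((1725 - 1938) + (-5 - 364/3)) = (6532 + 25012*(1/10487))*(-213 - 379/3) = (6532 + 25012/10487)*(-1018/3) = (68526096/10487)*(-1018/3) = -23253188576/10487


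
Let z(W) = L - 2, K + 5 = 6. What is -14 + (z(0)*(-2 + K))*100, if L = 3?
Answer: -114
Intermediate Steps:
K = 1 (K = -5 + 6 = 1)
z(W) = 1 (z(W) = 3 - 2 = 1)
-14 + (z(0)*(-2 + K))*100 = -14 + (1*(-2 + 1))*100 = -14 + (1*(-1))*100 = -14 - 1*100 = -14 - 100 = -114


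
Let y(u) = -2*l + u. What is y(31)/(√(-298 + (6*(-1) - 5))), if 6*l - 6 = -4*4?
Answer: -I*√309/9 ≈ -1.9532*I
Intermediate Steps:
l = -5/3 (l = 1 + (-4*4)/6 = 1 + (⅙)*(-16) = 1 - 8/3 = -5/3 ≈ -1.6667)
y(u) = 10/3 + u (y(u) = -2*(-5/3) + u = 10/3 + u)
y(31)/(√(-298 + (6*(-1) - 5))) = (10/3 + 31)/(√(-298 + (6*(-1) - 5))) = 103/(3*(√(-298 + (-6 - 5)))) = 103/(3*(√(-298 - 11))) = 103/(3*(√(-309))) = 103/(3*((I*√309))) = 103*(-I*√309/309)/3 = -I*√309/9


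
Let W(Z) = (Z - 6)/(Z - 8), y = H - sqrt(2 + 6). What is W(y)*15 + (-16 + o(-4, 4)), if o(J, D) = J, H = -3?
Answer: -895/113 + 60*sqrt(2)/113 ≈ -7.1694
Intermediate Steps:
y = -3 - 2*sqrt(2) (y = -3 - sqrt(2 + 6) = -3 - sqrt(8) = -3 - 2*sqrt(2) ≈ -5.8284)
W(Z) = (-6 + Z)/(-8 + Z)
W(y)*15 + (-16 + o(-4, 4)) = ((-6 + (-3 - 2*sqrt(2)))/(-8 + (-3 - 2*sqrt(2))))*15 + (-16 - 4) = ((-9 - 2*sqrt(2))/(-11 - 2*sqrt(2)))*15 - 20 = 15*(-9 - 2*sqrt(2))/(-11 - 2*sqrt(2)) - 20 = -20 + 15*(-9 - 2*sqrt(2))/(-11 - 2*sqrt(2))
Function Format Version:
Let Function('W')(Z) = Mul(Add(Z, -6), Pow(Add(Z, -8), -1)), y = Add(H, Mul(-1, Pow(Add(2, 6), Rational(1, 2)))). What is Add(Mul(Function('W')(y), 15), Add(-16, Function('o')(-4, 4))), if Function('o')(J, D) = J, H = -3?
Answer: Add(Rational(-895, 113), Mul(Rational(60, 113), Pow(2, Rational(1, 2)))) ≈ -7.1694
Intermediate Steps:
y = Add(-3, Mul(-2, Pow(2, Rational(1, 2)))) (y = Add(-3, Mul(-1, Pow(Add(2, 6), Rational(1, 2)))) = Add(-3, Mul(-1, Pow(8, Rational(1, 2)))) = Add(-3, Mul(-1, Mul(2, Pow(2, Rational(1, 2))))) = Add(-3, Mul(-2, Pow(2, Rational(1, 2)))) ≈ -5.8284)
Function('W')(Z) = Mul(Pow(Add(-8, Z), -1), Add(-6, Z)) (Function('W')(Z) = Mul(Add(-6, Z), Pow(Add(-8, Z), -1)) = Mul(Pow(Add(-8, Z), -1), Add(-6, Z)))
Add(Mul(Function('W')(y), 15), Add(-16, Function('o')(-4, 4))) = Add(Mul(Mul(Pow(Add(-8, Add(-3, Mul(-2, Pow(2, Rational(1, 2))))), -1), Add(-6, Add(-3, Mul(-2, Pow(2, Rational(1, 2)))))), 15), Add(-16, -4)) = Add(Mul(Mul(Pow(Add(-11, Mul(-2, Pow(2, Rational(1, 2)))), -1), Add(-9, Mul(-2, Pow(2, Rational(1, 2))))), 15), -20) = Add(Mul(15, Pow(Add(-11, Mul(-2, Pow(2, Rational(1, 2)))), -1), Add(-9, Mul(-2, Pow(2, Rational(1, 2))))), -20) = Add(-20, Mul(15, Pow(Add(-11, Mul(-2, Pow(2, Rational(1, 2)))), -1), Add(-9, Mul(-2, Pow(2, Rational(1, 2))))))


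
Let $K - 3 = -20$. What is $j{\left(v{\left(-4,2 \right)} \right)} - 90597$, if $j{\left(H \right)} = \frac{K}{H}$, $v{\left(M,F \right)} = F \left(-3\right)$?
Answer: $- \frac{543565}{6} \approx -90594.0$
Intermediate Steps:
$K = -17$ ($K = 3 - 20 = -17$)
$v{\left(M,F \right)} = - 3 F$
$j{\left(H \right)} = - \frac{17}{H}$
$j{\left(v{\left(-4,2 \right)} \right)} - 90597 = - \frac{17}{\left(-3\right) 2} - 90597 = - \frac{17}{-6} - 90597 = \left(-17\right) \left(- \frac{1}{6}\right) - 90597 = \frac{17}{6} - 90597 = - \frac{543565}{6}$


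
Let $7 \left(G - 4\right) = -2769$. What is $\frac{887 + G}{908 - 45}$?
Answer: $\frac{3468}{6041} \approx 0.57408$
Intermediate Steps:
$G = - \frac{2741}{7}$ ($G = 4 + \frac{1}{7} \left(-2769\right) = 4 - \frac{2769}{7} = - \frac{2741}{7} \approx -391.57$)
$\frac{887 + G}{908 - 45} = \frac{887 - \frac{2741}{7}}{908 - 45} = \frac{3468}{7 \cdot 863} = \frac{3468}{7} \cdot \frac{1}{863} = \frac{3468}{6041}$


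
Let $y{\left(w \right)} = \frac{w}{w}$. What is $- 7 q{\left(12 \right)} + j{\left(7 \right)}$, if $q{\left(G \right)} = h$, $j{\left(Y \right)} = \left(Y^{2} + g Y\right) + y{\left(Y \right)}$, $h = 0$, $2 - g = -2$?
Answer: $78$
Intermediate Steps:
$g = 4$ ($g = 2 - -2 = 2 + 2 = 4$)
$y{\left(w \right)} = 1$
$j{\left(Y \right)} = 1 + Y^{2} + 4 Y$ ($j{\left(Y \right)} = \left(Y^{2} + 4 Y\right) + 1 = 1 + Y^{2} + 4 Y$)
$q{\left(G \right)} = 0$
$- 7 q{\left(12 \right)} + j{\left(7 \right)} = \left(-7\right) 0 + \left(1 + 7^{2} + 4 \cdot 7\right) = 0 + \left(1 + 49 + 28\right) = 0 + 78 = 78$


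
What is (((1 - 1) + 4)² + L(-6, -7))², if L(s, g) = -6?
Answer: 100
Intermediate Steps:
(((1 - 1) + 4)² + L(-6, -7))² = (((1 - 1) + 4)² - 6)² = ((0 + 4)² - 6)² = (4² - 6)² = (16 - 6)² = 10² = 100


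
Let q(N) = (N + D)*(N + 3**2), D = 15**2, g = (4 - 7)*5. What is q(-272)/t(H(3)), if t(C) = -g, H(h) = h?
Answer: 12361/15 ≈ 824.07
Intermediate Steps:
g = -15 (g = -3*5 = -15)
D = 225
t(C) = 15 (t(C) = -1*(-15) = 15)
q(N) = (9 + N)*(225 + N) (q(N) = (N + 225)*(N + 3**2) = (225 + N)*(N + 9) = (225 + N)*(9 + N) = (9 + N)*(225 + N))
q(-272)/t(H(3)) = (2025 + (-272)**2 + 234*(-272))/15 = (2025 + 73984 - 63648)*(1/15) = 12361*(1/15) = 12361/15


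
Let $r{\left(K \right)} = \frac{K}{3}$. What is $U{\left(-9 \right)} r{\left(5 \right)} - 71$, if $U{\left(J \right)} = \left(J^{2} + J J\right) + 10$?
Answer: $\frac{647}{3} \approx 215.67$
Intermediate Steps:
$r{\left(K \right)} = \frac{K}{3}$ ($r{\left(K \right)} = K \frac{1}{3} = \frac{K}{3}$)
$U{\left(J \right)} = 10 + 2 J^{2}$ ($U{\left(J \right)} = \left(J^{2} + J^{2}\right) + 10 = 2 J^{2} + 10 = 10 + 2 J^{2}$)
$U{\left(-9 \right)} r{\left(5 \right)} - 71 = \left(10 + 2 \left(-9\right)^{2}\right) \frac{1}{3} \cdot 5 - 71 = \left(10 + 2 \cdot 81\right) \frac{5}{3} - 71 = \left(10 + 162\right) \frac{5}{3} - 71 = 172 \cdot \frac{5}{3} - 71 = \frac{860}{3} - 71 = \frac{647}{3}$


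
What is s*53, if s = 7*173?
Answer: 64183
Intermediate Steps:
s = 1211
s*53 = 1211*53 = 64183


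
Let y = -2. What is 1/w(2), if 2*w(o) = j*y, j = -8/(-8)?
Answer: -1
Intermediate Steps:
j = 1 (j = -8*(-1/8) = 1)
w(o) = -1 (w(o) = (1*(-2))/2 = (1/2)*(-2) = -1)
1/w(2) = 1/(-1) = -1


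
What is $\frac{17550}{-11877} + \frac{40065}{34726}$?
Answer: $- \frac{44529765}{137480234} \approx -0.3239$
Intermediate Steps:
$\frac{17550}{-11877} + \frac{40065}{34726} = 17550 \left(- \frac{1}{11877}\right) + 40065 \cdot \frac{1}{34726} = - \frac{5850}{3959} + \frac{40065}{34726} = - \frac{44529765}{137480234}$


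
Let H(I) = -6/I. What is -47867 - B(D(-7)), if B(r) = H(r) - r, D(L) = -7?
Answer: -335124/7 ≈ -47875.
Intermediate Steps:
B(r) = -r - 6/r (B(r) = -6/r - r = -r - 6/r)
-47867 - B(D(-7)) = -47867 - (-1*(-7) - 6/(-7)) = -47867 - (7 - 6*(-⅐)) = -47867 - (7 + 6/7) = -47867 - 1*55/7 = -47867 - 55/7 = -335124/7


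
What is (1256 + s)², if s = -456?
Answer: 640000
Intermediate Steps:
(1256 + s)² = (1256 - 456)² = 800² = 640000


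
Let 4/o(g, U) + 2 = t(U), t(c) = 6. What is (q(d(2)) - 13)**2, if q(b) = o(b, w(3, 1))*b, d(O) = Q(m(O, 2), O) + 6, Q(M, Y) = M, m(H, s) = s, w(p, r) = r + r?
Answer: 25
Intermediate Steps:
w(p, r) = 2*r
o(g, U) = 1 (o(g, U) = 4/(-2 + 6) = 4/4 = 4*(1/4) = 1)
d(O) = 8 (d(O) = 2 + 6 = 8)
q(b) = b (q(b) = 1*b = b)
(q(d(2)) - 13)**2 = (8 - 13)**2 = (-5)**2 = 25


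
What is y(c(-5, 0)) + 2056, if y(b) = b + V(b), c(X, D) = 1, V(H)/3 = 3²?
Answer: 2084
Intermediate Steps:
V(H) = 27 (V(H) = 3*3² = 3*9 = 27)
y(b) = 27 + b (y(b) = b + 27 = 27 + b)
y(c(-5, 0)) + 2056 = (27 + 1) + 2056 = 28 + 2056 = 2084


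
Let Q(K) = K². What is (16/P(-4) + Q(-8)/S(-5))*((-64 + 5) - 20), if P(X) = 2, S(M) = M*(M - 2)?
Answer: -27176/35 ≈ -776.46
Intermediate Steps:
S(M) = M*(-2 + M)
(16/P(-4) + Q(-8)/S(-5))*((-64 + 5) - 20) = (16/2 + (-8)²/((-5*(-2 - 5))))*((-64 + 5) - 20) = (16*(½) + 64/((-5*(-7))))*(-59 - 20) = (8 + 64/35)*(-79) = (344/35)*(-79) = -27176/35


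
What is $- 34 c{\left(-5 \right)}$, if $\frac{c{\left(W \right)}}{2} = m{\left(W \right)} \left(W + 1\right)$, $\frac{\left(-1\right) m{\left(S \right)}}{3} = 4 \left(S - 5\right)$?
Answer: $32640$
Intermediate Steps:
$m{\left(S \right)} = 60 - 12 S$ ($m{\left(S \right)} = - 3 \cdot 4 \left(S - 5\right) = - 3 \cdot 4 \left(-5 + S\right) = - 3 \left(-20 + 4 S\right) = 60 - 12 S$)
$c{\left(W \right)} = 2 \left(1 + W\right) \left(60 - 12 W\right)$ ($c{\left(W \right)} = 2 \left(60 - 12 W\right) \left(W + 1\right) = 2 \left(60 - 12 W\right) \left(1 + W\right) = 2 \left(1 + W\right) \left(60 - 12 W\right)$)
$- 34 c{\left(-5 \right)} = - 34 \left(- 24 \left(1 - 5\right) \left(-5 - 5\right)\right) = - 34 \left(\left(-24\right) \left(-4\right) \left(-10\right)\right) = \left(-34\right) \left(-960\right) = 32640$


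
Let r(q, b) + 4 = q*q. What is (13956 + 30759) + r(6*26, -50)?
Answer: 69047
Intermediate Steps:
r(q, b) = -4 + q² (r(q, b) = -4 + q*q = -4 + q²)
(13956 + 30759) + r(6*26, -50) = (13956 + 30759) + (-4 + (6*26)²) = 44715 + (-4 + 156²) = 44715 + (-4 + 24336) = 44715 + 24332 = 69047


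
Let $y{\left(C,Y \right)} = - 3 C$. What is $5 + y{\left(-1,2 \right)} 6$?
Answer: $23$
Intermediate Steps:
$5 + y{\left(-1,2 \right)} 6 = 5 + \left(-3\right) \left(-1\right) 6 = 5 + 3 \cdot 6 = 5 + 18 = 23$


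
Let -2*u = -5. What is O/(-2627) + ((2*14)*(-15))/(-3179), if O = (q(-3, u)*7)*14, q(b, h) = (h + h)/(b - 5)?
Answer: 5192215/33404932 ≈ 0.15543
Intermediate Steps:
u = 5/2 (u = -1/2*(-5) = 5/2 ≈ 2.5000)
q(b, h) = 2*h/(-5 + b) (q(b, h) = (2*h)/(-5 + b) = 2*h/(-5 + b))
O = -245/4 (O = ((2*(5/2)/(-5 - 3))*7)*14 = ((2*(5/2)/(-8))*7)*14 = ((2*(5/2)*(-1/8))*7)*14 = -5/8*7*14 = -35/8*14 = -245/4 ≈ -61.250)
O/(-2627) + ((2*14)*(-15))/(-3179) = -245/4/(-2627) + ((2*14)*(-15))/(-3179) = -245/4*(-1/2627) + (28*(-15))*(-1/3179) = 245/10508 - 420*(-1/3179) = 245/10508 + 420/3179 = 5192215/33404932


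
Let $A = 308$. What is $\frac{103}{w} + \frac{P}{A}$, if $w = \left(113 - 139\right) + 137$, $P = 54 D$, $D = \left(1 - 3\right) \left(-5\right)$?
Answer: $\frac{22916}{8547} \approx 2.6812$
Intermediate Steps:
$D = 10$ ($D = \left(-2\right) \left(-5\right) = 10$)
$P = 540$ ($P = 54 \cdot 10 = 540$)
$w = 111$ ($w = -26 + 137 = 111$)
$\frac{103}{w} + \frac{P}{A} = \frac{103}{111} + \frac{540}{308} = 103 \cdot \frac{1}{111} + 540 \cdot \frac{1}{308} = \frac{103}{111} + \frac{135}{77} = \frac{22916}{8547}$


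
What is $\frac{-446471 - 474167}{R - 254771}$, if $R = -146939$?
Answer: $\frac{460319}{200855} \approx 2.2918$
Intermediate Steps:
$\frac{-446471 - 474167}{R - 254771} = \frac{-446471 - 474167}{-146939 - 254771} = - \frac{920638}{-401710} = \left(-920638\right) \left(- \frac{1}{401710}\right) = \frac{460319}{200855}$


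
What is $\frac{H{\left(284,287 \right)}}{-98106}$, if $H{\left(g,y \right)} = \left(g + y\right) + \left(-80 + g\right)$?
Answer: $- \frac{775}{98106} \approx -0.0078996$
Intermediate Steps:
$H{\left(g,y \right)} = -80 + y + 2 g$
$\frac{H{\left(284,287 \right)}}{-98106} = \frac{-80 + 287 + 2 \cdot 284}{-98106} = \left(-80 + 287 + 568\right) \left(- \frac{1}{98106}\right) = 775 \left(- \frac{1}{98106}\right) = - \frac{775}{98106}$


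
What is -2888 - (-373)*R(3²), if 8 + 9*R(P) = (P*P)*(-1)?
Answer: -59189/9 ≈ -6576.6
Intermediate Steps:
R(P) = -8/9 - P²/9 (R(P) = -8/9 + ((P*P)*(-1))/9 = -8/9 + (P²*(-1))/9 = -8/9 + (-P²)/9 = -8/9 - P²/9)
-2888 - (-373)*R(3²) = -2888 - (-373)*(-8/9 - (3²)²/9) = -2888 - (-373)*(-8/9 - ⅑*9²) = -2888 - (-373)*(-8/9 - ⅑*81) = -2888 - (-373)*(-8/9 - 9) = -2888 - (-373)*(-89)/9 = -2888 - 1*33197/9 = -2888 - 33197/9 = -59189/9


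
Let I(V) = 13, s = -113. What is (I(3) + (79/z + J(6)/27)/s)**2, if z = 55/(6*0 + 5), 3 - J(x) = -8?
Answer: 188389853521/1126340721 ≈ 167.26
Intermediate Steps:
J(x) = 11 (J(x) = 3 - 1*(-8) = 3 + 8 = 11)
z = 11 (z = 55/(0 + 5) = 55/5 = 55*(1/5) = 11)
(I(3) + (79/z + J(6)/27)/s)**2 = (13 + (79/11 + 11/27)/(-113))**2 = (13 + (79*(1/11) + 11*(1/27))*(-1/113))**2 = (13 + (79/11 + 11/27)*(-1/113))**2 = (13 + (2254/297)*(-1/113))**2 = (13 - 2254/33561)**2 = (434039/33561)**2 = 188389853521/1126340721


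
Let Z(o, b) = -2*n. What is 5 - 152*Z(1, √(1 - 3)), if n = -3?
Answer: -907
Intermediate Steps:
Z(o, b) = 6 (Z(o, b) = -2*(-3) = 6)
5 - 152*Z(1, √(1 - 3)) = 5 - 152*6 = 5 - 912 = -907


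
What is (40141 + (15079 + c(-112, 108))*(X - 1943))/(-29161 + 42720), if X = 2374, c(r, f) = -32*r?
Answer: 88834/149 ≈ 596.20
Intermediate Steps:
(40141 + (15079 + c(-112, 108))*(X - 1943))/(-29161 + 42720) = (40141 + (15079 - 32*(-112))*(2374 - 1943))/(-29161 + 42720) = (40141 + (15079 + 3584)*431)/13559 = (40141 + 18663*431)*(1/13559) = (40141 + 8043753)*(1/13559) = 8083894*(1/13559) = 88834/149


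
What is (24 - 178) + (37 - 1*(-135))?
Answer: 18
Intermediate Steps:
(24 - 178) + (37 - 1*(-135)) = -154 + (37 + 135) = -154 + 172 = 18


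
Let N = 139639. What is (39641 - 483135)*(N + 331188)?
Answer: -208808949538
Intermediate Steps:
(39641 - 483135)*(N + 331188) = (39641 - 483135)*(139639 + 331188) = -443494*470827 = -208808949538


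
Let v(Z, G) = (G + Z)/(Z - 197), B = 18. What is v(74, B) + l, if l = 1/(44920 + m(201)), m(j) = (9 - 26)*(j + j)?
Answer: -3503789/4684578 ≈ -0.74794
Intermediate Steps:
m(j) = -34*j
v(Z, G) = (G + Z)/(-197 + Z)
l = 1/38086 (l = 1/(44920 - 34*201) = 1/(44920 - 6834) = 1/38086 ≈ 2.6256e-5)
v(74, B) + l = (18 + 74)/(-197 + 74) + 1/38086 = 92/(-123) + 1/38086 = -1/123*92 + 1/38086 = -92/123 + 1/38086 = -3503789/4684578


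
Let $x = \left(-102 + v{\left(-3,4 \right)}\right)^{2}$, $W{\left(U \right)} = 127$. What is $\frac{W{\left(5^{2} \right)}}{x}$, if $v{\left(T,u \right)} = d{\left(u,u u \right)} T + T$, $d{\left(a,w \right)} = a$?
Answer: $\frac{127}{13689} \approx 0.0092775$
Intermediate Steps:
$v{\left(T,u \right)} = T + T u$ ($v{\left(T,u \right)} = u T + T = T u + T = T + T u$)
$x = 13689$ ($x = \left(-102 - 3 \left(1 + 4\right)\right)^{2} = \left(-102 - 15\right)^{2} = \left(-117\right)^{2} = 13689$)
$\frac{W{\left(5^{2} \right)}}{x} = \frac{127}{13689}$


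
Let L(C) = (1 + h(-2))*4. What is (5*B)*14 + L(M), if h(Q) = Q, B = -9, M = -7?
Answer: -634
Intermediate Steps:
L(C) = -4 (L(C) = (1 - 2)*4 = -1*4 = -4)
(5*B)*14 + L(M) = (5*(-9))*14 - 4 = -45*14 - 4 = -630 - 4 = -634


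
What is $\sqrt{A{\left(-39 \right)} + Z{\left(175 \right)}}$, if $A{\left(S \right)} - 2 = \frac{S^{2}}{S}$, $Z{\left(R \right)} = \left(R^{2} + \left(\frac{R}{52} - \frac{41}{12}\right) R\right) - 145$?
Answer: $\frac{7 \sqrt{944697}}{39} \approx 174.45$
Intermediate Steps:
$Z{\left(R \right)} = -145 + R^{2} + R \left(- \frac{41}{12} + \frac{R}{52}\right)$ ($Z{\left(R \right)} = \left(R^{2} + \left(R \frac{1}{52} - \frac{41}{12}\right) R\right) - 145 = \left(R^{2} + \left(\frac{R}{52} - \frac{41}{12}\right) R\right) - 145 = \left(R^{2} + \left(- \frac{41}{12} + \frac{R}{52}\right) R\right) - 145 = \left(R^{2} + R \left(- \frac{41}{12} + \frac{R}{52}\right)\right) - 145 = -145 + R^{2} + R \left(- \frac{41}{12} + \frac{R}{52}\right)$)
$A{\left(S \right)} = 2 + S$ ($A{\left(S \right)} = 2 + \frac{S^{2}}{S} = 2 + S$)
$\sqrt{A{\left(-39 \right)} + Z{\left(175 \right)}} = \sqrt{\left(2 - 39\right) - \left(\frac{8915}{12} - \frac{1623125}{52}\right)} = \sqrt{-37 - - \frac{1188370}{39}} = \sqrt{-37 + \frac{1188370}{39}} = \sqrt{\frac{1186927}{39}} = \frac{7 \sqrt{944697}}{39}$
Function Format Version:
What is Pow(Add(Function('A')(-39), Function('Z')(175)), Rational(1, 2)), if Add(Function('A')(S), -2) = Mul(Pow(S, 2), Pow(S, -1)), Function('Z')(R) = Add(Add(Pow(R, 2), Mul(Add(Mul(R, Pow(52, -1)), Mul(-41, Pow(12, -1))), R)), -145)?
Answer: Mul(Rational(7, 39), Pow(944697, Rational(1, 2))) ≈ 174.45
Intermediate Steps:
Function('Z')(R) = Add(-145, Pow(R, 2), Mul(R, Add(Rational(-41, 12), Mul(Rational(1, 52), R)))) (Function('Z')(R) = Add(Add(Pow(R, 2), Mul(Add(Mul(R, Rational(1, 52)), Mul(-41, Rational(1, 12))), R)), -145) = Add(Add(Pow(R, 2), Mul(Add(Mul(Rational(1, 52), R), Rational(-41, 12)), R)), -145) = Add(Add(Pow(R, 2), Mul(Add(Rational(-41, 12), Mul(Rational(1, 52), R)), R)), -145) = Add(Add(Pow(R, 2), Mul(R, Add(Rational(-41, 12), Mul(Rational(1, 52), R)))), -145) = Add(-145, Pow(R, 2), Mul(R, Add(Rational(-41, 12), Mul(Rational(1, 52), R)))))
Function('A')(S) = Add(2, S) (Function('A')(S) = Add(2, Mul(Pow(S, 2), Pow(S, -1))) = Add(2, S))
Pow(Add(Function('A')(-39), Function('Z')(175)), Rational(1, 2)) = Pow(Add(Add(2, -39), Add(-145, Mul(Rational(-41, 12), 175), Mul(Rational(53, 52), Pow(175, 2)))), Rational(1, 2)) = Pow(Add(-37, Add(-145, Rational(-7175, 12), Mul(Rational(53, 52), 30625))), Rational(1, 2)) = Pow(Add(-37, Add(-145, Rational(-7175, 12), Rational(1623125, 52))), Rational(1, 2)) = Pow(Add(-37, Rational(1188370, 39)), Rational(1, 2)) = Pow(Rational(1186927, 39), Rational(1, 2)) = Mul(Rational(7, 39), Pow(944697, Rational(1, 2)))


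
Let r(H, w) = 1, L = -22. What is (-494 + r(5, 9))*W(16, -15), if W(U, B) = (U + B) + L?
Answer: 10353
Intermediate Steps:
W(U, B) = -22 + B + U (W(U, B) = (U + B) - 22 = (B + U) - 22 = -22 + B + U)
(-494 + r(5, 9))*W(16, -15) = (-494 + 1)*(-22 - 15 + 16) = -493*(-21) = 10353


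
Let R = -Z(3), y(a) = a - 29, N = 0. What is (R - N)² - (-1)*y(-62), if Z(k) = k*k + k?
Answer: 53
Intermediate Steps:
y(a) = -29 + a
Z(k) = k + k² (Z(k) = k² + k = k + k²)
R = -12 (R = -3*(1 + 3) = -3*4 = -1*12 = -12)
(R - N)² - (-1)*y(-62) = (-12 - 1*0)² - (-1)*(-29 - 62) = (-12 + 0)² - (-1)*(-91) = (-12)² - 1*91 = 144 - 91 = 53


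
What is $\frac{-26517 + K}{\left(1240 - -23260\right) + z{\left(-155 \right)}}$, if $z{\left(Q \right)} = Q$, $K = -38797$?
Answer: $- \frac{65314}{24345} \approx -2.6828$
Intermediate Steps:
$\frac{-26517 + K}{\left(1240 - -23260\right) + z{\left(-155 \right)}} = \frac{-26517 - 38797}{\left(1240 - -23260\right) - 155} = - \frac{65314}{\left(1240 + 23260\right) - 155} = - \frac{65314}{24500 - 155} = - \frac{65314}{24345}$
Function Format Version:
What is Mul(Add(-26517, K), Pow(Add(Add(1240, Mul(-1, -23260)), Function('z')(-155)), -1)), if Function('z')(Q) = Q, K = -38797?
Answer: Rational(-65314, 24345) ≈ -2.6828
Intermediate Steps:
Mul(Add(-26517, K), Pow(Add(Add(1240, Mul(-1, -23260)), Function('z')(-155)), -1)) = Mul(Add(-26517, -38797), Pow(Add(Add(1240, Mul(-1, -23260)), -155), -1)) = Mul(-65314, Pow(Add(Add(1240, 23260), -155), -1)) = Mul(-65314, Pow(Add(24500, -155), -1)) = Mul(-65314, Pow(24345, -1)) = Mul(-65314, Rational(1, 24345)) = Rational(-65314, 24345)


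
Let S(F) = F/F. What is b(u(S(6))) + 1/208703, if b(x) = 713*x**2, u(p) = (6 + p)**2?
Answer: 357281378840/208703 ≈ 1.7119e+6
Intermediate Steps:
S(F) = 1
b(u(S(6))) + 1/208703 = 713*((6 + 1)**2)**2 + 1/208703 = 713*(7**2)**2 + 1/208703 = 713*49**2 + 1/208703 = 713*2401 + 1/208703 = 1711913 + 1/208703 = 357281378840/208703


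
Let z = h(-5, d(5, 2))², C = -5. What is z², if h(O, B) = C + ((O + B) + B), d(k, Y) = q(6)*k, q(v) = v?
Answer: 6250000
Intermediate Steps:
d(k, Y) = 6*k
h(O, B) = -5 + O + 2*B (h(O, B) = -5 + ((O + B) + B) = -5 + ((B + O) + B) = -5 + (O + 2*B) = -5 + O + 2*B)
z = 2500 (z = (-5 - 5 + 2*(6*5))² = (-5 - 5 + 2*30)² = (-5 - 5 + 60)² = 50² = 2500)
z² = 2500² = 6250000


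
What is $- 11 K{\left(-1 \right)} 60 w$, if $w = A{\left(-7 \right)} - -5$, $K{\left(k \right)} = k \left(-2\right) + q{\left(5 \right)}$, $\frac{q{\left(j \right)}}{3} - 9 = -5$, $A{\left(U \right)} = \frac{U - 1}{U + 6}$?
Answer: $-120120$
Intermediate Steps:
$A{\left(U \right)} = \frac{-1 + U}{6 + U}$
$q{\left(j \right)} = 12$ ($q{\left(j \right)} = 27 + 3 \left(-5\right) = 27 - 15 = 12$)
$K{\left(k \right)} = 12 - 2 k$ ($K{\left(k \right)} = k \left(-2\right) + 12 = - 2 k + 12 = 12 - 2 k$)
$w = 13$ ($w = \frac{-1 - 7}{6 - 7} - -5 = \frac{1}{-1} \left(-8\right) + 5 = \left(-1\right) \left(-8\right) + 5 = 8 + 5 = 13$)
$- 11 K{\left(-1 \right)} 60 w = - 11 \left(12 - -2\right) 60 \cdot 13 = - 11 \left(12 + 2\right) 60 \cdot 13 = \left(-11\right) 14 \cdot 60 \cdot 13 = \left(-154\right) 60 \cdot 13 = \left(-9240\right) 13 = -120120$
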